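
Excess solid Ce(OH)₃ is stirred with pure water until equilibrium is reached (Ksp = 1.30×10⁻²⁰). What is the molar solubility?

Ce(OH)₃(s) ⇌ Ce³⁺(aq) + 3 OH⁻(aq)
Call the molar solubility s, so that [Ce³⁺] = s and [OH⁻] = 3s.
Ksp = [Ce³⁺][OH⁻]^3 = s · (3s)^3 = 27s^4
27s^4 = 1.30×10⁻²⁰  ⇒  s^4 = 4.81×10⁻²²
Taking the 4th root, s = 4.68×10⁻⁶ mol/L.

4.68×10⁻⁶ M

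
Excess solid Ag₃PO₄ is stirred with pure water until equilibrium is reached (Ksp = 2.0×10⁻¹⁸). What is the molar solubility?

1.6×10⁻⁵ M

Ag₃PO₄(s) ⇌ 3 Ag⁺(aq) + PO₄³⁻(aq)
Call the molar solubility s, so that [Ag⁺] = 3s and [PO₄³⁻] = s.
Ksp = [Ag⁺]^3[PO₄³⁻] = (3s)^3 · s = 27s^4
27s^4 = 2.0×10⁻¹⁸  ⇒  s^4 = 7.4×10⁻²⁰
s = (7.4×10⁻²⁰)^(1/4) = 1.6×10⁻⁵ mol/L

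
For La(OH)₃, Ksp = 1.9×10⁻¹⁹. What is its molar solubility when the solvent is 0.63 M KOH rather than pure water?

7.6×10⁻¹⁹ M

La(OH)₃(s) ⇌ La³⁺(aq) + 3 OH⁻(aq)
With OH⁻ already at 0.63 M and s small, take [OH⁻] ≈ 0.63 M and [La³⁺] = s.
Ksp = [La³⁺][OH⁻]^3 = s(0.63)^3
s = 1.9×10⁻¹⁹ / (0.63)^3 = 7.6×10⁻¹⁹
s = 7.6×10⁻¹⁹ M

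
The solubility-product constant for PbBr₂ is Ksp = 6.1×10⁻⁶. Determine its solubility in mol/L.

1.2×10⁻² M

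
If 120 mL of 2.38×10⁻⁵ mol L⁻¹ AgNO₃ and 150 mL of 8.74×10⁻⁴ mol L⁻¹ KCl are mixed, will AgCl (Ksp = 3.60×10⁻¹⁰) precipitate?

After mixing, V = 120 mL + 150 mL = 270 mL.
[Ag⁺] = (2.38×10⁻⁵)(120)/270 = 1.06×10⁻⁵ mol L⁻¹
[Cl⁻] = (8.74×10⁻⁴)(150)/270 = 4.86×10⁻⁴ mol L⁻¹
Q = [Ag⁺][Cl⁻] = 5.14×10⁻⁹
Q = 5.14×10⁻⁹ > Ksp = 3.60×10⁻¹⁰, so the solution is supersaturated and AgCl precipitates.

Yes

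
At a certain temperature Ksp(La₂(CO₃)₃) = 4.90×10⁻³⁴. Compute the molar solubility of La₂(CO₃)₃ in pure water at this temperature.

La₂(CO₃)₃(s) ⇌ 2 La³⁺(aq) + 3 CO₃²⁻(aq)
Call the molar solubility s, so that [La³⁺] = 2s and [CO₃²⁻] = 3s.
Ksp = [La³⁺]^2[CO₃²⁻]^3 = (2s)^2 · (3s)^3 = 108s^5
108s^5 = 4.90×10⁻³⁴  ⇒  s^5 = 4.54×10⁻³⁶
s = (4.54×10⁻³⁶)^(1/5) = 8.54×10⁻⁸ M

8.54×10⁻⁸ M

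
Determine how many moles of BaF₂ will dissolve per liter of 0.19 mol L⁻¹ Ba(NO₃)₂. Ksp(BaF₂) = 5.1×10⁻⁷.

BaF₂(s) ⇌ Ba²⁺(aq) + 2 F⁻(aq)
Ba²⁺ is already present at 0.19 mol L⁻¹. If s mol/L of BaF₂ dissolves, [F⁻] = 2s while [Ba²⁺] ≈ 0.19 mol L⁻¹.
Ksp = [Ba²⁺][F⁻]^2 = (0.19)(2s)^2
(2s)^2 = 5.1×10⁻⁷ / (0.19) = 2.7×10⁻⁶
s = 8.2×10⁻⁴ mol L⁻¹

8.2×10⁻⁴ M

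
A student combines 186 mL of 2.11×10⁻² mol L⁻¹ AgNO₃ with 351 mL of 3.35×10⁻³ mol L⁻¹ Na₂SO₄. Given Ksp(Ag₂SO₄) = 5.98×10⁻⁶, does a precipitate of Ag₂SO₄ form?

The combined volume is 537 mL.
[Ag⁺] = (2.11×10⁻²)(186)/537 = 7.31×10⁻³ mol L⁻¹
[SO₄²⁻] = (3.35×10⁻³)(351)/537 = 2.19×10⁻³ mol L⁻¹
Q = [Ag⁺]^2[SO₄²⁻] = 1.17×10⁻⁷
Since Q (1.17×10⁻⁷) is less than Ksp (5.98×10⁻⁶), no Ag₂SO₄ precipitates.

No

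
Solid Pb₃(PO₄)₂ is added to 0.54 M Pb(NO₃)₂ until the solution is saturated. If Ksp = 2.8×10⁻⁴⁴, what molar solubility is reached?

Pb₃(PO₄)₂(s) ⇌ 3 Pb²⁺(aq) + 2 PO₄³⁻(aq)
Let s be the solubility of Pb₃(PO₄)₂ here. The common ion gives [Pb²⁺] ≈ 0.54 M, and [PO₄³⁻] = 2s.
Ksp = [Pb²⁺]^3[PO₄³⁻]^2 = (0.54)^3(2s)^2
(2s)^2 = 2.8×10⁻⁴⁴ / (0.54)^3 = 1.8×10⁻⁴³
s = 2.1×10⁻²² M

2.1×10⁻²² M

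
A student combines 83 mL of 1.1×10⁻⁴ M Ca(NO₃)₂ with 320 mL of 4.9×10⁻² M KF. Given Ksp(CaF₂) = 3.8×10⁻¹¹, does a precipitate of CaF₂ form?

The combined volume is 403 mL.
[Ca²⁺] = (1.1×10⁻⁴)(83)/403 = 2.3×10⁻⁵ M
[F⁻] = (4.9×10⁻²)(320)/403 = 3.9×10⁻² M
Q = [Ca²⁺][F⁻]^2 = 3.4×10⁻⁸
Because Q > Ksp (3.4×10⁻⁸ vs 3.8×10⁻¹¹), a precipitate of CaF₂ forms.

Yes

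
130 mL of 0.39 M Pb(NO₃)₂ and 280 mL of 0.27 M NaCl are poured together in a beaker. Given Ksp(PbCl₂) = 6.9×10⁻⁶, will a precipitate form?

Yes

The combined volume is 410 mL.
[Pb²⁺] = (0.39)(130)/410 = 0.12 M
[Cl⁻] = (0.27)(280)/410 = 0.18 M
Q = [Pb²⁺][Cl⁻]^2 = 4.2×10⁻³
Because Q > Ksp (4.2×10⁻³ vs 6.9×10⁻⁶), a precipitate of PbCl₂ forms.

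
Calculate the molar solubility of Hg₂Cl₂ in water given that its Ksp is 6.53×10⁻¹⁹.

Hg₂Cl₂(s) ⇌ Hg₂²⁺(aq) + 2 Cl⁻(aq)
For each mole of Hg₂Cl₂ that dissolves per liter, [Hg₂²⁺] = s and [Cl⁻] = 2s; let s denote this solubility.
Ksp = [Hg₂²⁺][Cl⁻]^2 = s · (2s)^2 = 4s^3
4s^3 = 6.53×10⁻¹⁹  ⇒  s^3 = 1.63×10⁻¹⁹
Taking the 3rd root, s = 5.47×10⁻⁷ M.

5.47×10⁻⁷ M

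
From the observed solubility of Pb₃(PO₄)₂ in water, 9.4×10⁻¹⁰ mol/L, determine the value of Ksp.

Ksp = 7.9×10⁻⁴⁴

Pb₃(PO₄)₂(s) ⇌ 3 Pb²⁺(aq) + 2 PO₄³⁻(aq)
Call the molar solubility s, so that [Pb²⁺] = 3s and [PO₄³⁻] = 2s.
Ksp = [Pb²⁺]^3[PO₄³⁻]^2 = (3s)^3 · (2s)^2 = 108s^5
Ksp = 108 × (9.4×10⁻¹⁰)^5 = 7.9×10⁻⁴⁴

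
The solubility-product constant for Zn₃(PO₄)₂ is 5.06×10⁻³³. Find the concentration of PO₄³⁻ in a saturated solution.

2.72×10⁻⁷ M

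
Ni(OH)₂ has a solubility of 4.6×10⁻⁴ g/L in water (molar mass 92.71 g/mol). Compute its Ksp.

Convert to molarity: s = 4.6×10⁻⁴ / 92.71 = 4.962×10⁻⁶ mol/L
Ni(OH)₂(s) ⇌ Ni²⁺(aq) + 2 OH⁻(aq)
With molar solubility s: [Ni²⁺] = s, [OH⁻] = 2s.
Ksp = [Ni²⁺][OH⁻]^2 = s · (2s)^2 = 4s^3
Ksp = 4 × (4.962×10⁻⁶)^3 = 4.9×10⁻¹⁶

Ksp = 4.9×10⁻¹⁶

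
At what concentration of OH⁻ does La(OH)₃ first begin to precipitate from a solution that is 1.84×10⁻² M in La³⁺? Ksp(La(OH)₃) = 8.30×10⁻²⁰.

1.65×10⁻⁶ M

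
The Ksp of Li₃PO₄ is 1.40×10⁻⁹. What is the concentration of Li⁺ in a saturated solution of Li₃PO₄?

8.05×10⁻³ M

Li₃PO₄(s) ⇌ 3 Li⁺(aq) + PO₄³⁻(aq)
For each mole of Li₃PO₄ that dissolves per liter, [Li⁺] = 3s and [PO₄³⁻] = s; let s denote this solubility.
Ksp = [Li⁺]^3[PO₄³⁻] = (3s)^3 · s = 27s^4 = 1.40×10⁻⁹
s = 2.68×10⁻³ mol L⁻¹
[Li⁺] = 3s = 8.05×10⁻³ mol L⁻¹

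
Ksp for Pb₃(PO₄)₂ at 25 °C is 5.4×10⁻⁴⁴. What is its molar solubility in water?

8.7×10⁻¹⁰ M

Pb₃(PO₄)₂(s) ⇌ 3 Pb²⁺(aq) + 2 PO₄³⁻(aq)
Let s be the molar solubility. Then [Pb²⁺] = 3s and [PO₄³⁻] = 2s.
Ksp = [Pb²⁺]^3[PO₄³⁻]^2 = (3s)^3 · (2s)^2 = 108s^5
108s^5 = 5.4×10⁻⁴⁴  ⇒  s^5 = 5.0×10⁻⁴⁶
Taking the 5th root, s = 8.7×10⁻¹⁰ mol/L.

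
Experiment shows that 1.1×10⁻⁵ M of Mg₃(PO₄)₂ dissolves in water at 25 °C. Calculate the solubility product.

Ksp = 1.7×10⁻²³

Mg₃(PO₄)₂(s) ⇌ 3 Mg²⁺(aq) + 2 PO₄³⁻(aq)
If s mol/L of Mg₃(PO₄)₂ dissolves, [Mg²⁺] = 3s and [PO₄³⁻] = 2s.
Ksp = [Mg²⁺]^3[PO₄³⁻]^2 = (3s)^3 · (2s)^2 = 108s^5
Ksp = 108 × (1.1×10⁻⁵)^5 = 1.7×10⁻²³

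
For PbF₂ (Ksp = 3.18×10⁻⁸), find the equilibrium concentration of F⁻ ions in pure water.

3.99×10⁻³ M

PbF₂(s) ⇌ Pb²⁺(aq) + 2 F⁻(aq)
Let s be the molar solubility. Then [Pb²⁺] = s and [F⁻] = 2s.
Ksp = [Pb²⁺][F⁻]^2 = s · (2s)^2 = 4s^3 = 3.18×10⁻⁸
s = 2.00×10⁻³ mol/L
[F⁻] = 2s = 3.99×10⁻³ mol/L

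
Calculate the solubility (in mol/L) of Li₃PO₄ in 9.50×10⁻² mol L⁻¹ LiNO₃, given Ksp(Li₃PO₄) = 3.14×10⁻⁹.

3.66×10⁻⁶ M

Li₃PO₄(s) ⇌ 3 Li⁺(aq) + PO₄³⁻(aq)
With Li⁺ already at 9.50×10⁻² mol L⁻¹ and s small, take [Li⁺] ≈ 9.50×10⁻² mol L⁻¹ and [PO₄³⁻] = s.
Ksp = [Li⁺]^3[PO₄³⁻] = (9.50×10⁻²)^3s
s = 3.14×10⁻⁹ / (9.50×10⁻²)^3 = 3.66×10⁻⁶
s = 3.66×10⁻⁶ mol L⁻¹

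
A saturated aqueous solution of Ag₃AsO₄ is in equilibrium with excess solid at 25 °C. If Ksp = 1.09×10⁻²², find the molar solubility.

1.42×10⁻⁶ M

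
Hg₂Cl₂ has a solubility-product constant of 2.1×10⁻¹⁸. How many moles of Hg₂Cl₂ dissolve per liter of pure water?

Hg₂Cl₂(s) ⇌ Hg₂²⁺(aq) + 2 Cl⁻(aq)
With molar solubility s: [Hg₂²⁺] = s, [Cl⁻] = 2s.
Ksp = [Hg₂²⁺][Cl⁻]^2 = s · (2s)^2 = 4s^3
4s^3 = 2.1×10⁻¹⁸  ⇒  s^3 = 5.3×10⁻¹⁹
Taking the 3rd root, s = 8.1×10⁻⁷ mol/L.

8.1×10⁻⁷ M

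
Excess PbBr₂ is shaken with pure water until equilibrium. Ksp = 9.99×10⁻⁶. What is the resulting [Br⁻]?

2.71×10⁻² M

PbBr₂(s) ⇌ Pb²⁺(aq) + 2 Br⁻(aq)
For each mole of PbBr₂ that dissolves per liter, [Pb²⁺] = s and [Br⁻] = 2s; let s denote this solubility.
Ksp = [Pb²⁺][Br⁻]^2 = s · (2s)^2 = 4s^3 = 9.99×10⁻⁶
s = 1.36×10⁻² mol L⁻¹
[Br⁻] = 2s = 2.71×10⁻² mol L⁻¹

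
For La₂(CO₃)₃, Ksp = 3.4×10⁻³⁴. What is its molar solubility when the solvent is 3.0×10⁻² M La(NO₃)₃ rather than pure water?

2.4×10⁻¹¹ M

La₂(CO₃)₃(s) ⇌ 2 La³⁺(aq) + 3 CO₃²⁻(aq)
With La³⁺ already at 3.0×10⁻² M and s small, take [La³⁺] ≈ 3.0×10⁻² M and [CO₃²⁻] = 3s.
Ksp = [La³⁺]^2[CO₃²⁻]^3 = (3.0×10⁻²)^2(3s)^3
(3s)^3 = 3.4×10⁻³⁴ / (3.0×10⁻²)^2 = 3.8×10⁻³¹
s = 2.4×10⁻¹¹ M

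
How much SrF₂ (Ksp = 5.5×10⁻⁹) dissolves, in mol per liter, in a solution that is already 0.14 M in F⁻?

SrF₂(s) ⇌ Sr²⁺(aq) + 2 F⁻(aq)
F⁻ is already present at 0.14 M. If s mol/L of SrF₂ dissolves, [Sr²⁺] = s while [F⁻] ≈ 0.14 M.
Ksp = [Sr²⁺][F⁻]^2 = s(0.14)^2
s = 5.5×10⁻⁹ / (0.14)^2 = 2.8×10⁻⁷
s = 2.8×10⁻⁷ M

2.8×10⁻⁷ M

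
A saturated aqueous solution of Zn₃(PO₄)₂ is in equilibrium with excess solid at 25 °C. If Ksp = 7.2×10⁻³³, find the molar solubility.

1.5×10⁻⁷ M

Zn₃(PO₄)₂(s) ⇌ 3 Zn²⁺(aq) + 2 PO₄³⁻(aq)
Let s be the molar solubility. Then [Zn²⁺] = 3s and [PO₄³⁻] = 2s.
Ksp = [Zn²⁺]^3[PO₄³⁻]^2 = (3s)^3 · (2s)^2 = 108s^5
108s^5 = 7.2×10⁻³³  ⇒  s^5 = 6.7×10⁻³⁵
Taking the 5th root, s = 1.5×10⁻⁷ mol L⁻¹.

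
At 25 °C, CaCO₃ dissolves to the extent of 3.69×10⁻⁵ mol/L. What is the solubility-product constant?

CaCO₃(s) ⇌ Ca²⁺(aq) + CO₃²⁻(aq)
With molar solubility s: [Ca²⁺] = s, [CO₃²⁻] = s.
Ksp = [Ca²⁺][CO₃²⁻] = s · s = s^2
Ksp = (3.69×10⁻⁵)^2 = 1.36×10⁻⁹

Ksp = 1.36×10⁻⁹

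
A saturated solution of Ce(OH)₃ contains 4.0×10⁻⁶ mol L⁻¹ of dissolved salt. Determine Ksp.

Ce(OH)₃(s) ⇌ Ce³⁺(aq) + 3 OH⁻(aq)
If s mol/L of Ce(OH)₃ dissolves, [Ce³⁺] = s and [OH⁻] = 3s.
Ksp = [Ce³⁺][OH⁻]^3 = s · (3s)^3 = 27s^4
Ksp = 27 × (4.0×10⁻⁶)^4 = 6.9×10⁻²¹

Ksp = 6.9×10⁻²¹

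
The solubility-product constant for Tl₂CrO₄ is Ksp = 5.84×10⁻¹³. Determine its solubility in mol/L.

Tl₂CrO₄(s) ⇌ 2 Tl⁺(aq) + CrO₄²⁻(aq)
For each mole of Tl₂CrO₄ that dissolves per liter, [Tl⁺] = 2s and [CrO₄²⁻] = s; let s denote this solubility.
Ksp = [Tl⁺]^2[CrO₄²⁻] = (2s)^2 · s = 4s^3
4s^3 = 5.84×10⁻¹³  ⇒  s^3 = 1.46×10⁻¹³
Taking the 3rd root, s = 5.27×10⁻⁵ M.

5.27×10⁻⁵ M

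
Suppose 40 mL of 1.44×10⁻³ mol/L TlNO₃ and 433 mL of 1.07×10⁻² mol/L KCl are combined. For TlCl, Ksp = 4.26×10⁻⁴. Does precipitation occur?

After mixing, V = 40 mL + 433 mL = 473 mL.
[Tl⁺] = (1.44×10⁻³)(40)/473 = 1.22×10⁻⁴ mol/L
[Cl⁻] = (1.07×10⁻²)(433)/473 = 9.80×10⁻³ mol/L
Q = [Tl⁺][Cl⁻] = 1.19×10⁻⁶
Q = 1.19×10⁻⁶ < Ksp = 4.26×10⁻⁴, so the solution is unsaturated and no precipitate forms.

No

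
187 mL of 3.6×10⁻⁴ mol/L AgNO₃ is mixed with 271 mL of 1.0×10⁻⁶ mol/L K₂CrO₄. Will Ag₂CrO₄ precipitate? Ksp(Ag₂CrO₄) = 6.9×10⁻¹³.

After mixing, V = 187 mL + 271 mL = 458 mL.
[Ag⁺] = (3.6×10⁻⁴)(187)/458 = 1.5×10⁻⁴ mol/L
[CrO₄²⁻] = (1.0×10⁻⁶)(271)/458 = 5.9×10⁻⁷ mol/L
Q = [Ag⁺]^2[CrO₄²⁻] = 1.3×10⁻¹⁴
Q = 1.3×10⁻¹⁴ < Ksp = 6.9×10⁻¹³, so the solution is unsaturated and no precipitate forms.

No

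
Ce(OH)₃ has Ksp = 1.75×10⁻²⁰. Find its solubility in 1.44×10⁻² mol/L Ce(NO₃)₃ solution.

3.56×10⁻⁷ M

Ce(OH)₃(s) ⇌ Ce³⁺(aq) + 3 OH⁻(aq)
The solution already contains Ce³⁺ at 1.44×10⁻² mol/L. Let s be the molar solubility of Ce(OH)₃.
[Ce³⁺] ≈ 1.44×10⁻² mol/L (common ion dominates); [OH⁻] = 3s.
Ksp = [Ce³⁺][OH⁻]^3 = (1.44×10⁻²)(3s)^3
(3s)^3 = 1.75×10⁻²⁰ / (1.44×10⁻²) = 1.22×10⁻¹⁸
s = 3.56×10⁻⁷ mol/L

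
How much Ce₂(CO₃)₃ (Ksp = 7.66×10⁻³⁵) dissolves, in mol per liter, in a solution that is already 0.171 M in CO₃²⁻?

6.19×10⁻¹⁷ M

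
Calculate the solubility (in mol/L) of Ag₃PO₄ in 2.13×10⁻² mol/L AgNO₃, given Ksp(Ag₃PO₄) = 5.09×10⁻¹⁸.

5.27×10⁻¹³ M

Ag₃PO₄(s) ⇌ 3 Ag⁺(aq) + PO₄³⁻(aq)
Let s be the solubility of Ag₃PO₄ here. The common ion gives [Ag⁺] ≈ 2.13×10⁻² mol/L, and [PO₄³⁻] = s.
Ksp = [Ag⁺]^3[PO₄³⁻] = (2.13×10⁻²)^3s
s = 5.09×10⁻¹⁸ / (2.13×10⁻²)^3 = 5.27×10⁻¹³
s = 5.27×10⁻¹³ mol/L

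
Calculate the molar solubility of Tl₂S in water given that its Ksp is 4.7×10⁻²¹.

Tl₂S(s) ⇌ 2 Tl⁺(aq) + S²⁻(aq)
If s mol/L of Tl₂S dissolves, [Tl⁺] = 2s and [S²⁻] = s.
Ksp = [Tl⁺]^2[S²⁻] = (2s)^2 · s = 4s^3
4s^3 = 4.7×10⁻²¹  ⇒  s^3 = 1.2×10⁻²¹
Taking the 3rd root, s = 1.1×10⁻⁷ mol/L.

1.1×10⁻⁷ M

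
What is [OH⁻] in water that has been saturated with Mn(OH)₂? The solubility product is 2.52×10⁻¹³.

7.96×10⁻⁵ M

Mn(OH)₂(s) ⇌ Mn²⁺(aq) + 2 OH⁻(aq)
Call the molar solubility s, so that [Mn²⁺] = s and [OH⁻] = 2s.
Ksp = [Mn²⁺][OH⁻]^2 = s · (2s)^2 = 4s^3 = 2.52×10⁻¹³
s = 3.98×10⁻⁵ mol L⁻¹
[OH⁻] = 2s = 7.96×10⁻⁵ mol L⁻¹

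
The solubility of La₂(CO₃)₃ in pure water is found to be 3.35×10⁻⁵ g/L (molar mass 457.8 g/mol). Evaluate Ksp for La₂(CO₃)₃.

Molar solubility s = (3.35×10⁻⁵ g/L) / (457.8 g/mol) = 7.3176×10⁻⁸ mol/L
La₂(CO₃)₃(s) ⇌ 2 La³⁺(aq) + 3 CO₃²⁻(aq)
Let s be the molar solubility. Then [La³⁺] = 2s and [CO₃²⁻] = 3s.
Ksp = [La³⁺]^2[CO₃²⁻]^3 = (2s)^2 · (3s)^3 = 108s^5
Ksp = 108 × (7.3176×10⁻⁸)^5 = 2.27×10⁻³⁴

Ksp = 2.27×10⁻³⁴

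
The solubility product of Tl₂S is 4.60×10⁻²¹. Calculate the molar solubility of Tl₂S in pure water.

Tl₂S(s) ⇌ 2 Tl⁺(aq) + S²⁻(aq)
With molar solubility s: [Tl⁺] = 2s, [S²⁻] = s.
Ksp = [Tl⁺]^2[S²⁻] = (2s)^2 · s = 4s^3
4s^3 = 4.60×10⁻²¹  ⇒  s^3 = 1.15×10⁻²¹
Taking the 3rd root, s = 1.05×10⁻⁷ mol L⁻¹.

1.05×10⁻⁷ M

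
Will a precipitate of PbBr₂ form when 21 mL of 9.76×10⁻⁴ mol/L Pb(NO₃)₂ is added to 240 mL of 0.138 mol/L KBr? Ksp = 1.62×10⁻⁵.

No

The combined volume is 261 mL.
[Pb²⁺] = (9.76×10⁻⁴)(21)/261 = 7.85×10⁻⁵ mol/L
[Br⁻] = (0.138)(240)/261 = 0.127 mol/L
Q = [Pb²⁺][Br⁻]^2 = 1.26×10⁻⁶
Q = 1.26×10⁻⁶ < Ksp = 1.62×10⁻⁵, so the solution is unsaturated and no precipitate forms.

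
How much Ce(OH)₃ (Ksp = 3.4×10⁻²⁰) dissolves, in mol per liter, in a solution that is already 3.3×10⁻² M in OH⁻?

Ce(OH)₃(s) ⇌ Ce³⁺(aq) + 3 OH⁻(aq)
Let s be the solubility of Ce(OH)₃ here. The common ion gives [OH⁻] ≈ 3.3×10⁻² M, and [Ce³⁺] = s.
Ksp = [Ce³⁺][OH⁻]^3 = s(3.3×10⁻²)^3
s = 3.4×10⁻²⁰ / (3.3×10⁻²)^3 = 9.5×10⁻¹⁶
s = 9.5×10⁻¹⁶ M

9.5×10⁻¹⁶ M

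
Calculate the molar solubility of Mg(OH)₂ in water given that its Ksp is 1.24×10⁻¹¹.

1.46×10⁻⁴ M

Mg(OH)₂(s) ⇌ Mg²⁺(aq) + 2 OH⁻(aq)
Call the molar solubility s, so that [Mg²⁺] = s and [OH⁻] = 2s.
Ksp = [Mg²⁺][OH⁻]^2 = s · (2s)^2 = 4s^3
4s^3 = 1.24×10⁻¹¹  ⇒  s^3 = 3.10×10⁻¹²
Taking the 3rd root, s = 1.46×10⁻⁴ mol/L.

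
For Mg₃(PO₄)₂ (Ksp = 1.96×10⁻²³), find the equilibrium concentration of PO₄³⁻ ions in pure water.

Mg₃(PO₄)₂(s) ⇌ 3 Mg²⁺(aq) + 2 PO₄³⁻(aq)
Call the molar solubility s, so that [Mg²⁺] = 3s and [PO₄³⁻] = 2s.
Ksp = [Mg²⁺]^3[PO₄³⁻]^2 = (3s)^3 · (2s)^2 = 108s^5 = 1.96×10⁻²³
s = 1.13×10⁻⁵ mol L⁻¹
[PO₄³⁻] = 2s = 2.25×10⁻⁵ mol L⁻¹

2.25×10⁻⁵ M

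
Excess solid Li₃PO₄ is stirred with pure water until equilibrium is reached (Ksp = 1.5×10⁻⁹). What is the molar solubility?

2.7×10⁻³ M

Li₃PO₄(s) ⇌ 3 Li⁺(aq) + PO₄³⁻(aq)
For each mole of Li₃PO₄ that dissolves per liter, [Li⁺] = 3s and [PO₄³⁻] = s; let s denote this solubility.
Ksp = [Li⁺]^3[PO₄³⁻] = (3s)^3 · s = 27s^4
27s^4 = 1.5×10⁻⁹  ⇒  s^4 = 5.6×10⁻¹¹
s = 2.7×10⁻³ mol L⁻¹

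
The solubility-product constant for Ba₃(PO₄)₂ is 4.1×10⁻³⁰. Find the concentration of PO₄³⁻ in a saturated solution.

Ba₃(PO₄)₂(s) ⇌ 3 Ba²⁺(aq) + 2 PO₄³⁻(aq)
With molar solubility s: [Ba²⁺] = 3s, [PO₄³⁻] = 2s.
Ksp = [Ba²⁺]^3[PO₄³⁻]^2 = (3s)^3 · (2s)^2 = 108s^5 = 4.1×10⁻³⁰
s = 5.2×10⁻⁷ mol L⁻¹
[PO₄³⁻] = 2s = 1.0×10⁻⁶ mol L⁻¹

1.0×10⁻⁶ M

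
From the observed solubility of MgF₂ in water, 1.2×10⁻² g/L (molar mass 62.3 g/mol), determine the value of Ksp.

Convert to molarity: s = 1.2×10⁻² / 62.3 = 1.926×10⁻⁴ mol/L
MgF₂(s) ⇌ Mg²⁺(aq) + 2 F⁻(aq)
For each mole of MgF₂ that dissolves per liter, [Mg²⁺] = s and [F⁻] = 2s; let s denote this solubility.
Ksp = [Mg²⁺][F⁻]^2 = s · (2s)^2 = 4s^3
Ksp = 4 × (1.926×10⁻⁴)^3 = 2.9×10⁻¹¹

Ksp = 2.9×10⁻¹¹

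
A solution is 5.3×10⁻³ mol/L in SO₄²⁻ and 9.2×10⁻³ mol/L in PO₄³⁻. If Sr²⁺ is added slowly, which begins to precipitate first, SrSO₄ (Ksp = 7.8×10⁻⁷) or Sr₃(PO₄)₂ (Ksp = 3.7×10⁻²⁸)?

Sr₃(PO₄)₂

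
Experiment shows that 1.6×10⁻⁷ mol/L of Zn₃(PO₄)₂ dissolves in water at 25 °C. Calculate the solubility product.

Ksp = 1.1×10⁻³²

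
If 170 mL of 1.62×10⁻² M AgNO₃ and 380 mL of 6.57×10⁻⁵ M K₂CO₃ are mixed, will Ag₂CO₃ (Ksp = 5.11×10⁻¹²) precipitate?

Yes

Total volume after mixing = 170 + 380 = 550 mL.
[Ag⁺] = (1.62×10⁻²)(170)/550 = 5.01×10⁻³ M
[CO₃²⁻] = (6.57×10⁻⁵)(380)/550 = 4.54×10⁻⁵ M
Q = [Ag⁺]^2[CO₃²⁻] = 1.14×10⁻⁹
Because Q > Ksp (1.14×10⁻⁹ vs 5.11×10⁻¹²), a precipitate of Ag₂CO₃ forms.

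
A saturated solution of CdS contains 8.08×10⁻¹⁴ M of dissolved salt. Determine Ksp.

CdS(s) ⇌ Cd²⁺(aq) + S²⁻(aq)
If s mol/L of CdS dissolves, [Cd²⁺] = s and [S²⁻] = s.
Ksp = [Cd²⁺][S²⁻] = s · s = s^2
Ksp = (8.08×10⁻¹⁴)^2 = 6.53×10⁻²⁷

Ksp = 6.53×10⁻²⁷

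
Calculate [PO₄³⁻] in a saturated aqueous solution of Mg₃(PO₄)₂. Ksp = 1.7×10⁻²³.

Mg₃(PO₄)₂(s) ⇌ 3 Mg²⁺(aq) + 2 PO₄³⁻(aq)
Let s be the molar solubility. Then [Mg²⁺] = 3s and [PO₄³⁻] = 2s.
Ksp = [Mg²⁺]^3[PO₄³⁻]^2 = (3s)^3 · (2s)^2 = 108s^5 = 1.7×10⁻²³
s = 1.1×10⁻⁵ mol/L
[PO₄³⁻] = 2s = 2.2×10⁻⁵ mol/L

2.2×10⁻⁵ M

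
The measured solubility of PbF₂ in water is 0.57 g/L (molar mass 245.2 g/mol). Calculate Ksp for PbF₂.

Ksp = 5.0×10⁻⁸

s = (0.57 g L⁻¹)/(245.2 g mol⁻¹) = 2.325×10⁻³ M
PbF₂(s) ⇌ Pb²⁺(aq) + 2 F⁻(aq)
Call the molar solubility s, so that [Pb²⁺] = s and [F⁻] = 2s.
Ksp = [Pb²⁺][F⁻]^2 = s · (2s)^2 = 4s^3
Ksp = 4 × (2.325×10⁻³)^3 = 5.0×10⁻⁸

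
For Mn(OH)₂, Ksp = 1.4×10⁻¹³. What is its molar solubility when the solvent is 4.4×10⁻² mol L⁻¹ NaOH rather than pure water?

7.2×10⁻¹¹ M

Mn(OH)₂(s) ⇌ Mn²⁺(aq) + 2 OH⁻(aq)
The solution already contains OH⁻ at 4.4×10⁻² mol L⁻¹. Let s be the molar solubility of Mn(OH)₂.
[OH⁻] ≈ 4.4×10⁻² mol L⁻¹ (common ion dominates); [Mn²⁺] = s.
Ksp = [Mn²⁺][OH⁻]^2 = s(4.4×10⁻²)^2
s = 1.4×10⁻¹³ / (4.4×10⁻²)^2 = 7.2×10⁻¹¹
s = 7.2×10⁻¹¹ mol L⁻¹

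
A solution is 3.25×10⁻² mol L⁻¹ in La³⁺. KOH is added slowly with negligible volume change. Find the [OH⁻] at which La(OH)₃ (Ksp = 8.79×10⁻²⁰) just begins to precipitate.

1.39×10⁻⁶ M

Precipitation begins when Q = Ksp.
La(OH)₃(s) ⇌ La³⁺(aq) + 3 OH⁻(aq)
Ksp = [La³⁺][OH⁻]^3 = [OH⁻]^3(3.25×10⁻²)
[OH⁻]^3 = 8.79×10⁻²⁰ / (3.25×10⁻²) = 2.70×10⁻¹⁸
[OH⁻] = 1.39×10⁻⁶ mol L⁻¹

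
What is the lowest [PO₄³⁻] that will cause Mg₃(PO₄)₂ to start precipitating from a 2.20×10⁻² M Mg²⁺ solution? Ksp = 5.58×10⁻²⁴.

The threshold for precipitation is Q = Ksp.
Mg₃(PO₄)₂(s) ⇌ 3 Mg²⁺(aq) + 2 PO₄³⁻(aq)
Ksp = [Mg²⁺]^3[PO₄³⁻]^2 = [PO₄³⁻]^2(2.20×10⁻²)^3
[PO₄³⁻]^2 = 5.58×10⁻²⁴ / (2.20×10⁻²)^3 = 5.24×10⁻¹⁹
[PO₄³⁻] = 7.24×10⁻¹⁰ M

7.24×10⁻¹⁰ M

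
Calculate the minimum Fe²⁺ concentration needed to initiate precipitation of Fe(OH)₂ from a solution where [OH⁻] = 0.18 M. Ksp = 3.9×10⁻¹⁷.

Precipitation begins when Q = Ksp.
Fe(OH)₂(s) ⇌ Fe²⁺(aq) + 2 OH⁻(aq)
Ksp = [Fe²⁺][OH⁻]^2 = [Fe²⁺](0.18)^2
[Fe²⁺] = 3.9×10⁻¹⁷ / (0.18)^2 = 1.2×10⁻¹⁵
[Fe²⁺] = 1.2×10⁻¹⁵ M

1.2×10⁻¹⁵ M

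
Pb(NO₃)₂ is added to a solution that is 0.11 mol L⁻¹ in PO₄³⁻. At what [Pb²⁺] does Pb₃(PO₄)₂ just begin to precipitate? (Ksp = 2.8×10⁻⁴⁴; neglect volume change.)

1.3×10⁻¹⁴ M

Precipitation of each salt begins when its ion product equals Ksp.
Pb₃(PO₄)₂(s) ⇌ 3 Pb²⁺(aq) + 2 PO₄³⁻(aq)
Ksp = [Pb²⁺]^3[PO₄³⁻]^2 = [Pb²⁺]^3(0.11)^2
[Pb²⁺]^3 = 2.8×10⁻⁴⁴ / (0.11)^2 = 2.3×10⁻⁴²
[Pb²⁺] = 1.3×10⁻¹⁴ mol L⁻¹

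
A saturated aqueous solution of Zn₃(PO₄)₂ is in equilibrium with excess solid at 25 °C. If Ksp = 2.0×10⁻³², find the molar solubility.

Zn₃(PO₄)₂(s) ⇌ 3 Zn²⁺(aq) + 2 PO₄³⁻(aq)
With molar solubility s: [Zn²⁺] = 3s, [PO₄³⁻] = 2s.
Ksp = [Zn²⁺]^3[PO₄³⁻]^2 = (3s)^3 · (2s)^2 = 108s^5
108s^5 = 2.0×10⁻³²  ⇒  s^5 = 1.9×10⁻³⁴
Taking the 5th root, s = 1.8×10⁻⁷ M.

1.8×10⁻⁷ M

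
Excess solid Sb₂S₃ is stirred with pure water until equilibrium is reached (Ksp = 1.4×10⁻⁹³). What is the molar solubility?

Sb₂S₃(s) ⇌ 2 Sb³⁺(aq) + 3 S²⁻(aq)
Call the molar solubility s, so that [Sb³⁺] = 2s and [S²⁻] = 3s.
Ksp = [Sb³⁺]^2[S²⁻]^3 = (2s)^2 · (3s)^3 = 108s^5
108s^5 = 1.4×10⁻⁹³  ⇒  s^5 = 1.3×10⁻⁹⁵
Taking the 5th root, s = 1.1×10⁻¹⁹ mol L⁻¹.

1.1×10⁻¹⁹ M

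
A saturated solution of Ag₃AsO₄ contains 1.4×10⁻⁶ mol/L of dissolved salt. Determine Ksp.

Ag₃AsO₄(s) ⇌ 3 Ag⁺(aq) + AsO₄³⁻(aq)
Call the molar solubility s, so that [Ag⁺] = 3s and [AsO₄³⁻] = s.
Ksp = [Ag⁺]^3[AsO₄³⁻] = (3s)^3 · s = 27s^4
Ksp = 27 × (1.4×10⁻⁶)^4 = 1.0×10⁻²²

Ksp = 1.0×10⁻²²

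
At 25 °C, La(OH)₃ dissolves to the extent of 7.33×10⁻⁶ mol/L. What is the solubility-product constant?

La(OH)₃(s) ⇌ La³⁺(aq) + 3 OH⁻(aq)
With molar solubility s: [La³⁺] = s, [OH⁻] = 3s.
Ksp = [La³⁺][OH⁻]^3 = s · (3s)^3 = 27s^4
Ksp = 27 × (7.33×10⁻⁶)^4 = 7.79×10⁻²⁰

Ksp = 7.79×10⁻²⁰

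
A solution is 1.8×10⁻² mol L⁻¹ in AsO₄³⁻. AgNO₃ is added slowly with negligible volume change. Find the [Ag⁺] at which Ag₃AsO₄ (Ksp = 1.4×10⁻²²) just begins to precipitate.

Each salt precipitates once Q = Ksp for that salt.
Ag₃AsO₄(s) ⇌ 3 Ag⁺(aq) + AsO₄³⁻(aq)
Ksp = [Ag⁺]^3[AsO₄³⁻] = [Ag⁺]^3(1.8×10⁻²)
[Ag⁺]^3 = 1.4×10⁻²² / (1.8×10⁻²) = 7.8×10⁻²¹
[Ag⁺] = 2.0×10⁻⁷ mol L⁻¹

2.0×10⁻⁷ M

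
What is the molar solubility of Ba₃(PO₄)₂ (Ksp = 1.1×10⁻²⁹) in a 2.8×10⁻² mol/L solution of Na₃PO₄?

8.0×10⁻¹⁰ M

Ba₃(PO₄)₂(s) ⇌ 3 Ba²⁺(aq) + 2 PO₄³⁻(aq)
Let s be the solubility of Ba₃(PO₄)₂ here. The common ion gives [PO₄³⁻] ≈ 2.8×10⁻² mol/L, and [Ba²⁺] = 3s.
Ksp = [Ba²⁺]^3[PO₄³⁻]^2 = (3s)^3(2.8×10⁻²)^2
(3s)^3 = 1.1×10⁻²⁹ / (2.8×10⁻²)^2 = 1.4×10⁻²⁶
s = 8.0×10⁻¹⁰ mol/L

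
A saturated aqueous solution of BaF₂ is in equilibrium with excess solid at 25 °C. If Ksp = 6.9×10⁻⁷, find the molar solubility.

5.6×10⁻³ M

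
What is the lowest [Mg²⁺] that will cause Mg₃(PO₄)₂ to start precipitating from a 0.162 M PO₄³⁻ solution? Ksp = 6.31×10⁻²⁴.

Each salt precipitates once Q = Ksp for that salt.
Mg₃(PO₄)₂(s) ⇌ 3 Mg²⁺(aq) + 2 PO₄³⁻(aq)
Ksp = [Mg²⁺]^3[PO₄³⁻]^2 = [Mg²⁺]^3(0.162)^2
[Mg²⁺]^3 = 6.31×10⁻²⁴ / (0.162)^2 = 2.40×10⁻²²
[Mg²⁺] = 6.22×10⁻⁸ M

6.22×10⁻⁸ M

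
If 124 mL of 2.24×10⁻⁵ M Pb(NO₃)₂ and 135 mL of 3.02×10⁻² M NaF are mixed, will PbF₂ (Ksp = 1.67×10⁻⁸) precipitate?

No

After mixing, V = 124 mL + 135 mL = 259 mL.
[Pb²⁺] = (2.24×10⁻⁵)(124)/259 = 1.07×10⁻⁵ M
[F⁻] = (3.02×10⁻²)(135)/259 = 1.57×10⁻² M
Q = [Pb²⁺][F⁻]^2 = 2.66×10⁻⁹
Q < Ksp (2.66×10⁻⁹ vs 1.67×10⁻⁸); the solution remains unsaturated and no precipitate forms.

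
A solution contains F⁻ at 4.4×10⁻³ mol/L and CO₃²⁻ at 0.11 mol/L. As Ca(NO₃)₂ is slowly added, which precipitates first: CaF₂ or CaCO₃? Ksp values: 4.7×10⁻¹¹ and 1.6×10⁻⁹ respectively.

Precipitation begins when Q = Ksp.
For CaF₂: [Ca²⁺] = (Ksp/[F⁻]^2) = 2.4×10⁻⁶ mol/L
For CaCO₃: [Ca²⁺] = (Ksp/[CO₃²⁻]) = 1.5×10⁻⁸ mol/L
Since CaCO₃ needs less Ca²⁺ to reach saturation, it precipitates first.

CaCO₃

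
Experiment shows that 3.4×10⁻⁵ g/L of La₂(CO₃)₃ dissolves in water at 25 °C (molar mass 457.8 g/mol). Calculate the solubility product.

Convert to molarity: s = 3.4×10⁻⁵ / 457.8 = 7.427×10⁻⁸ mol/L
La₂(CO₃)₃(s) ⇌ 2 La³⁺(aq) + 3 CO₃²⁻(aq)
If s mol/L of La₂(CO₃)₃ dissolves, [La³⁺] = 2s and [CO₃²⁻] = 3s.
Ksp = [La³⁺]^2[CO₃²⁻]^3 = (2s)^2 · (3s)^3 = 108s^5
Ksp = 108 × (7.427×10⁻⁸)^5 = 2.4×10⁻³⁴

Ksp = 2.4×10⁻³⁴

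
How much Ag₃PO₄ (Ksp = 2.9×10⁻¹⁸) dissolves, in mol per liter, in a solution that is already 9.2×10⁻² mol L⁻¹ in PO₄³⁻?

1.1×10⁻⁶ M

Ag₃PO₄(s) ⇌ 3 Ag⁺(aq) + PO₄³⁻(aq)
Let s be the solubility of Ag₃PO₄ here. The common ion gives [PO₄³⁻] ≈ 9.2×10⁻² mol L⁻¹, and [Ag⁺] = 3s.
Ksp = [Ag⁺]^3[PO₄³⁻] = (3s)^3(9.2×10⁻²)
(3s)^3 = 2.9×10⁻¹⁸ / (9.2×10⁻²) = 3.2×10⁻¹⁷
s = 1.1×10⁻⁶ mol L⁻¹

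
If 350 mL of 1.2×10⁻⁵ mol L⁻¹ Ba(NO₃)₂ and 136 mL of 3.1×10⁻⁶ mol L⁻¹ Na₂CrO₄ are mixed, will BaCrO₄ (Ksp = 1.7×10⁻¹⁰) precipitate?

After mixing, V = 350 mL + 136 mL = 486 mL.
[Ba²⁺] = (1.2×10⁻⁵)(350)/486 = 8.6×10⁻⁶ mol L⁻¹
[CrO₄²⁻] = (3.1×10⁻⁶)(136)/486 = 8.7×10⁻⁷ mol L⁻¹
Q = [Ba²⁺][CrO₄²⁻] = 7.5×10⁻¹²
Since Q (7.5×10⁻¹²) is less than Ksp (1.7×10⁻¹⁰), no BaCrO₄ precipitates.

No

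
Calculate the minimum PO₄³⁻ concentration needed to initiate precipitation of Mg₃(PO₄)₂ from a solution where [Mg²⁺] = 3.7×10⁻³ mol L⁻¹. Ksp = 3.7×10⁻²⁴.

8.5×10⁻⁹ M

The threshold for precipitation is Q = Ksp.
Mg₃(PO₄)₂(s) ⇌ 3 Mg²⁺(aq) + 2 PO₄³⁻(aq)
Ksp = [Mg²⁺]^3[PO₄³⁻]^2 = [PO₄³⁻]^2(3.7×10⁻³)^3
[PO₄³⁻]^2 = 3.7×10⁻²⁴ / (3.7×10⁻³)^3 = 7.3×10⁻¹⁷
[PO₄³⁻] = 8.5×10⁻⁹ mol L⁻¹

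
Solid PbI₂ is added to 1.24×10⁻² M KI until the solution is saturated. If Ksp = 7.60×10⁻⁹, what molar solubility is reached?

4.94×10⁻⁵ M

PbI₂(s) ⇌ Pb²⁺(aq) + 2 I⁻(aq)
Let s be the solubility of PbI₂ here. The common ion gives [I⁻] ≈ 1.24×10⁻² M, and [Pb²⁺] = s.
Ksp = [Pb²⁺][I⁻]^2 = s(1.24×10⁻²)^2
s = 7.60×10⁻⁹ / (1.24×10⁻²)^2 = 4.94×10⁻⁵
s = 4.94×10⁻⁵ M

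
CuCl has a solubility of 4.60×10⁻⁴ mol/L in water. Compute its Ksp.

CuCl(s) ⇌ Cu⁺(aq) + Cl⁻(aq)
With molar solubility s: [Cu⁺] = s, [Cl⁻] = s.
Ksp = [Cu⁺][Cl⁻] = s · s = s^2
Ksp = (4.60×10⁻⁴)^2 = 2.12×10⁻⁷

Ksp = 2.12×10⁻⁷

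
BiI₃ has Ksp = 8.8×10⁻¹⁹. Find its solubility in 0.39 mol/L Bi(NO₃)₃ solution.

BiI₃(s) ⇌ Bi³⁺(aq) + 3 I⁻(aq)
The solution already contains Bi³⁺ at 0.39 mol/L. Let s be the molar solubility of BiI₃.
[Bi³⁺] ≈ 0.39 mol/L (common ion dominates); [I⁻] = 3s.
Ksp = [Bi³⁺][I⁻]^3 = (0.39)(3s)^3
(3s)^3 = 8.8×10⁻¹⁹ / (0.39) = 2.3×10⁻¹⁸
s = 4.4×10⁻⁷ mol/L

4.4×10⁻⁷ M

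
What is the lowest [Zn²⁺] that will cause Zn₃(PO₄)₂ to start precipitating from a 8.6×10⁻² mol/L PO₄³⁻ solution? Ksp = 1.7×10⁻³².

Each salt precipitates once Q = Ksp for that salt.
Zn₃(PO₄)₂(s) ⇌ 3 Zn²⁺(aq) + 2 PO₄³⁻(aq)
Ksp = [Zn²⁺]^3[PO₄³⁻]^2 = [Zn²⁺]^3(8.6×10⁻²)^2
[Zn²⁺]^3 = 1.7×10⁻³² / (8.6×10⁻²)^2 = 2.3×10⁻³⁰
[Zn²⁺] = 1.3×10⁻¹⁰ mol/L

1.3×10⁻¹⁰ M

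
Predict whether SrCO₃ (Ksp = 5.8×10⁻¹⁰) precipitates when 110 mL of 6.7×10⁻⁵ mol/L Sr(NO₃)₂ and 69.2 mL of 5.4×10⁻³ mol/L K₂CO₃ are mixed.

Yes

The combined volume is 179.2 mL.
[Sr²⁺] = (6.7×10⁻⁵)(110)/179.2 = 4.1×10⁻⁵ mol/L
[CO₃²⁻] = (5.4×10⁻³)(69.2)/179.2 = 2.1×10⁻³ mol/L
Q = [Sr²⁺][CO₃²⁻] = 8.6×10⁻⁸
Since Q (8.6×10⁻⁸) exceeds Ksp (5.8×10⁻¹⁰), SrCO₃ will precipitate.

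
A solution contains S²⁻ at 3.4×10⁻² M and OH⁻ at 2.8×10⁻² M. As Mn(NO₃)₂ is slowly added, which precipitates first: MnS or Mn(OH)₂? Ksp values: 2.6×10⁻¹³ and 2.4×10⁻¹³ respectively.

Precipitation begins when Q = Ksp.
For MnS: [Mn²⁺] = (Ksp/[S²⁻]) = 7.6×10⁻¹² M
For Mn(OH)₂: [Mn²⁺] = (Ksp/[OH⁻]^2) = 3.1×10⁻¹⁰ M
MnS requires the lower [Mn²⁺], so it precipitates first.

MnS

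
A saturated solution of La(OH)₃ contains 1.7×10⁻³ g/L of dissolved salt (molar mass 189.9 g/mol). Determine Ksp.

s = (1.7×10⁻³ g L⁻¹)/(189.9 g mol⁻¹) = 8.952×10⁻⁶ M
La(OH)₃(s) ⇌ La³⁺(aq) + 3 OH⁻(aq)
With molar solubility s: [La³⁺] = s, [OH⁻] = 3s.
Ksp = [La³⁺][OH⁻]^3 = s · (3s)^3 = 27s^4
Ksp = 27 × (8.952×10⁻⁶)^4 = 1.7×10⁻¹⁹

Ksp = 1.7×10⁻¹⁹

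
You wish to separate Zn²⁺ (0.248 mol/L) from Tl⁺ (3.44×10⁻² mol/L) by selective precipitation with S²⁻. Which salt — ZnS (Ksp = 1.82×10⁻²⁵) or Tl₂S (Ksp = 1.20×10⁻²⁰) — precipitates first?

Precipitation of each salt begins when its ion product equals Ksp.
For ZnS: [S²⁻] = (Ksp/[Zn²⁺]) = 7.34×10⁻²⁵ mol/L
For Tl₂S: [S²⁻] = (Ksp/[Tl⁺]^2) = 1.01×10⁻¹⁷ mol/L
Since ZnS needs less S²⁻ to reach saturation, it precipitates first.

ZnS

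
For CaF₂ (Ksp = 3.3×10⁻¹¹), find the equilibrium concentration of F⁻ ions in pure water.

CaF₂(s) ⇌ Ca²⁺(aq) + 2 F⁻(aq)
Call the molar solubility s, so that [Ca²⁺] = s and [F⁻] = 2s.
Ksp = [Ca²⁺][F⁻]^2 = s · (2s)^2 = 4s^3 = 3.3×10⁻¹¹
s = 2.0×10⁻⁴ mol/L
[F⁻] = 2s = 4.0×10⁻⁴ mol/L

4.0×10⁻⁴ M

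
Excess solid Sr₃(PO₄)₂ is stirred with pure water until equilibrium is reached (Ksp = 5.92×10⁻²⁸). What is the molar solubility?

Sr₃(PO₄)₂(s) ⇌ 3 Sr²⁺(aq) + 2 PO₄³⁻(aq)
Call the molar solubility s, so that [Sr²⁺] = 3s and [PO₄³⁻] = 2s.
Ksp = [Sr²⁺]^3[PO₄³⁻]^2 = (3s)^3 · (2s)^2 = 108s^5
108s^5 = 5.92×10⁻²⁸  ⇒  s^5 = 5.48×10⁻³⁰
s = 1.41×10⁻⁶ mol/L

1.41×10⁻⁶ M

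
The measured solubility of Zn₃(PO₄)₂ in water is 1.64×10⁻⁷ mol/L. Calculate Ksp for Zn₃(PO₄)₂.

Ksp = 1.28×10⁻³²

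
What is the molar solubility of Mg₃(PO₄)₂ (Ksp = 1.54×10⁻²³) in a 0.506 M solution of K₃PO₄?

1.31×10⁻⁸ M

Mg₃(PO₄)₂(s) ⇌ 3 Mg²⁺(aq) + 2 PO₄³⁻(aq)
With PO₄³⁻ already at 0.506 M and s small, take [PO₄³⁻] ≈ 0.506 M and [Mg²⁺] = 3s.
Ksp = [Mg²⁺]^3[PO₄³⁻]^2 = (3s)^3(0.506)^2
(3s)^3 = 1.54×10⁻²³ / (0.506)^2 = 6.01×10⁻²³
s = 1.31×10⁻⁸ M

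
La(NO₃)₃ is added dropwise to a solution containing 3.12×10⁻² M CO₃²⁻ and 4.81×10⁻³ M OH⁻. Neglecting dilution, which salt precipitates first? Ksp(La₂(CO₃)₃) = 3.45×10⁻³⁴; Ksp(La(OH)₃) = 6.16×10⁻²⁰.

Precipitation of each salt begins when its ion product equals Ksp.
For La₂(CO₃)₃: [La³⁺] = (Ksp/[CO₃²⁻]^3)^(1/2) = 3.37×10⁻¹⁵ M
For La(OH)₃: [La³⁺] = (Ksp/[OH⁻]^3) = 5.54×10⁻¹³ M
The smaller threshold [La³⁺] is reached first, so La₂(CO₃)₃ precipitates first.

La₂(CO₃)₃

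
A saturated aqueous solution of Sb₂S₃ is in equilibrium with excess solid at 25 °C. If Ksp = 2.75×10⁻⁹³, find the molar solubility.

Sb₂S₃(s) ⇌ 2 Sb³⁺(aq) + 3 S²⁻(aq)
For each mole of Sb₂S₃ that dissolves per liter, [Sb³⁺] = 2s and [S²⁻] = 3s; let s denote this solubility.
Ksp = [Sb³⁺]^2[S²⁻]^3 = (2s)^2 · (3s)^3 = 108s^5
108s^5 = 2.75×10⁻⁹³  ⇒  s^5 = 2.55×10⁻⁹⁵
Taking the 5th root, s = 1.21×10⁻¹⁹ mol L⁻¹.

1.21×10⁻¹⁹ M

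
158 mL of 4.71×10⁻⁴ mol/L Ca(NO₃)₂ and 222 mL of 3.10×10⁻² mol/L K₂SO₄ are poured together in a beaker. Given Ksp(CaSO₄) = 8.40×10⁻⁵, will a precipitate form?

No

The combined volume is 380 mL.
[Ca²⁺] = (4.71×10⁻⁴)(158)/380 = 1.96×10⁻⁴ mol/L
[SO₄²⁻] = (3.10×10⁻²)(222)/380 = 1.81×10⁻² mol/L
Q = [Ca²⁺][SO₄²⁻] = 3.55×10⁻⁶
Q = 3.55×10⁻⁶ < Ksp = 8.40×10⁻⁵, so the solution is unsaturated and no precipitate forms.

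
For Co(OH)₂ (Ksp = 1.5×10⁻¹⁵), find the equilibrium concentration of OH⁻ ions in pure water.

1.4×10⁻⁵ M

Co(OH)₂(s) ⇌ Co²⁺(aq) + 2 OH⁻(aq)
If s mol/L of Co(OH)₂ dissolves, [Co²⁺] = s and [OH⁻] = 2s.
Ksp = [Co²⁺][OH⁻]^2 = s · (2s)^2 = 4s^3 = 1.5×10⁻¹⁵
s = 7.2×10⁻⁶ mol/L
[OH⁻] = 2s = 1.4×10⁻⁵ mol/L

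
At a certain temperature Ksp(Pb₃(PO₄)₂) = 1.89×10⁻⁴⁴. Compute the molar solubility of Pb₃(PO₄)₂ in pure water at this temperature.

7.06×10⁻¹⁰ M

Pb₃(PO₄)₂(s) ⇌ 3 Pb²⁺(aq) + 2 PO₄³⁻(aq)
With molar solubility s: [Pb²⁺] = 3s, [PO₄³⁻] = 2s.
Ksp = [Pb²⁺]^3[PO₄³⁻]^2 = (3s)^3 · (2s)^2 = 108s^5
108s^5 = 1.89×10⁻⁴⁴  ⇒  s^5 = 1.75×10⁻⁴⁶
s = (1.75×10⁻⁴⁶)^(1/5) = 7.06×10⁻¹⁰ mol/L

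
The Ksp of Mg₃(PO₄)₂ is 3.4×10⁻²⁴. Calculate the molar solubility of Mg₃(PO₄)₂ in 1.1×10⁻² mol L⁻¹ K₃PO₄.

Mg₃(PO₄)₂(s) ⇌ 3 Mg²⁺(aq) + 2 PO₄³⁻(aq)
With PO₄³⁻ already at 1.1×10⁻² mol L⁻¹ and s small, take [PO₄³⁻] ≈ 1.1×10⁻² mol L⁻¹ and [Mg²⁺] = 3s.
Ksp = [Mg²⁺]^3[PO₄³⁻]^2 = (3s)^3(1.1×10⁻²)^2
(3s)^3 = 3.4×10⁻²⁴ / (1.1×10⁻²)^2 = 2.8×10⁻²⁰
s = 1.0×10⁻⁷ mol L⁻¹

1.0×10⁻⁷ M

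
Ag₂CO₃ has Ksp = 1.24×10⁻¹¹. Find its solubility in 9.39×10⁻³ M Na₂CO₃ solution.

1.82×10⁻⁵ M

Ag₂CO₃(s) ⇌ 2 Ag⁺(aq) + CO₃²⁻(aq)
The solution already contains CO₃²⁻ at 9.39×10⁻³ M. Let s be the molar solubility of Ag₂CO₃.
[CO₃²⁻] ≈ 9.39×10⁻³ M (common ion dominates); [Ag⁺] = 2s.
Ksp = [Ag⁺]^2[CO₃²⁻] = (2s)^2(9.39×10⁻³)
(2s)^2 = 1.24×10⁻¹¹ / (9.39×10⁻³) = 1.32×10⁻⁹
s = 1.82×10⁻⁵ M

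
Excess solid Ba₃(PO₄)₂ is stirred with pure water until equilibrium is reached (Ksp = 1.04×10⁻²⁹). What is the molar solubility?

6.26×10⁻⁷ M

Ba₃(PO₄)₂(s) ⇌ 3 Ba²⁺(aq) + 2 PO₄³⁻(aq)
If s mol/L of Ba₃(PO₄)₂ dissolves, [Ba²⁺] = 3s and [PO₄³⁻] = 2s.
Ksp = [Ba²⁺]^3[PO₄³⁻]^2 = (3s)^3 · (2s)^2 = 108s^5
108s^5 = 1.04×10⁻²⁹  ⇒  s^5 = 9.63×10⁻³²
s = 6.26×10⁻⁷ M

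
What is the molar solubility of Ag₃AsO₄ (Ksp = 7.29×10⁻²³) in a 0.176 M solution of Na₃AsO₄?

2.48×10⁻⁸ M

Ag₃AsO₄(s) ⇌ 3 Ag⁺(aq) + AsO₄³⁻(aq)
AsO₄³⁻ is already present at 0.176 M. If s mol/L of Ag₃AsO₄ dissolves, [Ag⁺] = 3s while [AsO₄³⁻] ≈ 0.176 M.
Ksp = [Ag⁺]^3[AsO₄³⁻] = (3s)^3(0.176)
(3s)^3 = 7.29×10⁻²³ / (0.176) = 4.14×10⁻²²
s = 2.48×10⁻⁸ M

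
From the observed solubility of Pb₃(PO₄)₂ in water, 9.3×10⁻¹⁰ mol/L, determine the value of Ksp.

Pb₃(PO₄)₂(s) ⇌ 3 Pb²⁺(aq) + 2 PO₄³⁻(aq)
If s mol/L of Pb₃(PO₄)₂ dissolves, [Pb²⁺] = 3s and [PO₄³⁻] = 2s.
Ksp = [Pb²⁺]^3[PO₄³⁻]^2 = (3s)^3 · (2s)^2 = 108s^5
Ksp = 108 × (9.3×10⁻¹⁰)^5 = 7.5×10⁻⁴⁴

Ksp = 7.5×10⁻⁴⁴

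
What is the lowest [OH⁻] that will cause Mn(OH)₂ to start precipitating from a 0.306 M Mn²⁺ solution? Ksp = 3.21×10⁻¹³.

A salt starts to precipitate once the ion product Q reaches its Ksp.
Mn(OH)₂(s) ⇌ Mn²⁺(aq) + 2 OH⁻(aq)
Ksp = [Mn²⁺][OH⁻]^2 = [OH⁻]^2(0.306)
[OH⁻]^2 = 3.21×10⁻¹³ / (0.306) = 1.05×10⁻¹²
[OH⁻] = 1.02×10⁻⁶ M

1.02×10⁻⁶ M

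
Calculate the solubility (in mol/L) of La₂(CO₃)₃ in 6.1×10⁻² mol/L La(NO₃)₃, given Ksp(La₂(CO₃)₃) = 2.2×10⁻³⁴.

La₂(CO₃)₃(s) ⇌ 2 La³⁺(aq) + 3 CO₃²⁻(aq)
Let s be the solubility of La₂(CO₃)₃ here. The common ion gives [La³⁺] ≈ 6.1×10⁻² mol/L, and [CO₃²⁻] = 3s.
Ksp = [La³⁺]^2[CO₃²⁻]^3 = (6.1×10⁻²)^2(3s)^3
(3s)^3 = 2.2×10⁻³⁴ / (6.1×10⁻²)^2 = 5.9×10⁻³²
s = 1.3×10⁻¹¹ mol/L

1.3×10⁻¹¹ M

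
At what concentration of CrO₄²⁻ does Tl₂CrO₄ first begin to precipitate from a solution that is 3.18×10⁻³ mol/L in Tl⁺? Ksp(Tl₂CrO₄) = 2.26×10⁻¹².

The threshold for precipitation is Q = Ksp.
Tl₂CrO₄(s) ⇌ 2 Tl⁺(aq) + CrO₄²⁻(aq)
Ksp = [Tl⁺]^2[CrO₄²⁻] = [CrO₄²⁻](3.18×10⁻³)^2
[CrO₄²⁻] = 2.26×10⁻¹² / (3.18×10⁻³)^2 = 2.23×10⁻⁷
[CrO₄²⁻] = 2.23×10⁻⁷ mol/L

2.23×10⁻⁷ M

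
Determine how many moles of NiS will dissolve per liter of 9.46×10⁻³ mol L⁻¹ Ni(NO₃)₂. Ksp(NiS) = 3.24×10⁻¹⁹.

3.42×10⁻¹⁷ M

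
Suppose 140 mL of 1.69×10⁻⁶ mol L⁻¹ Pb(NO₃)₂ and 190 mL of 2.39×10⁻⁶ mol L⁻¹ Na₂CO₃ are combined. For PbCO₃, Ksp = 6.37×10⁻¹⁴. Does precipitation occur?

Yes

The combined volume is 330 mL.
[Pb²⁺] = (1.69×10⁻⁶)(140)/330 = 7.17×10⁻⁷ mol L⁻¹
[CO₃²⁻] = (2.39×10⁻⁶)(190)/330 = 1.38×10⁻⁶ mol L⁻¹
Q = [Pb²⁺][CO₃²⁻] = 9.87×10⁻¹³
Since Q (9.87×10⁻¹³) exceeds Ksp (6.37×10⁻¹⁴), PbCO₃ will precipitate.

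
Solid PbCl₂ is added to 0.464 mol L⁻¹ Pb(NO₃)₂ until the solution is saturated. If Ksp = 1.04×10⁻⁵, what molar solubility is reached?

2.37×10⁻³ M

PbCl₂(s) ⇌ Pb²⁺(aq) + 2 Cl⁻(aq)
The solution already contains Pb²⁺ at 0.464 mol L⁻¹. Let s be the molar solubility of PbCl₂.
[Pb²⁺] ≈ 0.464 mol L⁻¹ (common ion dominates); [Cl⁻] = 2s.
Ksp = [Pb²⁺][Cl⁻]^2 = (0.464)(2s)^2
(2s)^2 = 1.04×10⁻⁵ / (0.464) = 2.24×10⁻⁵
s = 2.37×10⁻³ mol L⁻¹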